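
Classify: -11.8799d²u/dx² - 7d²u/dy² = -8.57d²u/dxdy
Rewriting in standard form: -11.8799d²u/dx² + 8.57d²u/dxdy - 7d²u/dy² = 0. Elliptic (discriminant = -259.1923).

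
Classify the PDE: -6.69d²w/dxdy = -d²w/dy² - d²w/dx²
Rewriting in standard form: d²w/dx² - 6.69d²w/dxdy + d²w/dy² = 0. A = 1, B = -6.69, C = 1. Discriminant B² - 4AC = 40.7561. Since 40.7561 > 0, hyperbolic.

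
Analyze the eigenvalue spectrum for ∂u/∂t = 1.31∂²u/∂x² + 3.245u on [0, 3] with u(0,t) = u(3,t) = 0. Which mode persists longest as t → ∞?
Eigenvalues: λₙ = 1.31n²π²/3² - 3.245.
First three modes:
  n=1: λ₁ = 1.31π²/3² - 3.245 ≈ -1.808
  n=2: λ₂ = 5.24π²/3² - 3.245 ≈ 2.501
  n=3: λ₃ = 11.79π²/3² - 3.245 ≈ 9.684
Since 1.31π²/3² ≈ 1.437 < 3.245, λ₁ < 0.
The n=1 mode grows fastest (−λₙ is largest for n=1) → dominates.
Asymptotic: u ~ c₁ sin(πx/3) e^{1.808t} (exponential growth at rate −λ₁ ≈ 1.808).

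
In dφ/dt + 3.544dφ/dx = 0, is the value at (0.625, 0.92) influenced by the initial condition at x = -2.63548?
Yes. The characteristic through (0.625, 0.92) passes through x = -2.63548.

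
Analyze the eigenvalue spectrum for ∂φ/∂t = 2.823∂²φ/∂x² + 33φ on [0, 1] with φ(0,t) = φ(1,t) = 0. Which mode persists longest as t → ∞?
Eigenvalues: λₙ = 2.823n²π²/1² - 33.
First three modes:
  n=1: λ₁ = 2.823π² - 33 ≈ -5.138
  n=2: λ₂ = 11.292π² - 33 ≈ 78.448
  n=3: λ₃ = 25.407π² - 33 ≈ 217.757
Since 2.823π² ≈ 27.862 < 33, λ₁ < 0.
The n=1 mode grows fastest (−λₙ is largest for n=1) → dominates.
Asymptotic: φ ~ c₁ sin(πx/1) e^{5.138t} (exponential growth at rate −λ₁ ≈ 5.138).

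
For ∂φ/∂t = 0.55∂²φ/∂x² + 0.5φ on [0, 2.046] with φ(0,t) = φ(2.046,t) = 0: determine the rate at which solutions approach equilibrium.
Eigenvalues: λₙ = 0.55n²π²/2.046² - 0.5.
First three modes:
  n=1: λ₁ = 0.55π²/2.046² - 0.5 ≈ 0.797
  n=2: λ₂ = 2.2π²/2.046² - 0.5 ≈ 4.687
  n=3: λ₃ = 4.95π²/2.046² - 0.5 ≈ 11.171
Since 0.55π²/2.046² ≈ 1.297 > 0.5, all λₙ > 0.
The n=1 mode decays slowest → dominates as t → ∞.
Asymptotic: φ ~ c₁ sin(πx/2.046) e^{-λ₁t} with decay rate λ₁ ≈ 0.797.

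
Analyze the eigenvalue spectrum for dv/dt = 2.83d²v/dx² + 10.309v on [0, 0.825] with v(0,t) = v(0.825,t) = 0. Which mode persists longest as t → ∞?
Eigenvalues: λₙ = 2.83n²π²/0.825² - 10.309.
First three modes:
  n=1: λ₁ = 2.83π²/0.825² - 10.309 ≈ 30.728
  n=2: λ₂ = 11.32π²/0.825² - 10.309 ≈ 153.84
  n=3: λ₃ = 25.47π²/0.825² - 10.309 ≈ 359.026
Since 2.83π²/0.825² ≈ 41.037 > 10.309, all λₙ > 0.
The n=1 mode decays slowest → dominates as t → ∞.
Asymptotic: v ~ c₁ sin(πx/0.825) e^{-λ₁t} with decay rate λ₁ ≈ 30.728.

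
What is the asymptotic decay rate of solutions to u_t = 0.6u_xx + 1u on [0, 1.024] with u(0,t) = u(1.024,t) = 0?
Eigenvalues: λₙ = 0.6n²π²/1.024² - 1.
First three modes:
  n=1: λ₁ = 0.6π²/1.024² - 1 ≈ 4.647
  n=2: λ₂ = 2.4π²/1.024² - 1 ≈ 21.59
  n=3: λ₃ = 5.4π²/1.024² - 1 ≈ 49.827
Since 0.6π²/1.024² ≈ 5.647 > 1, all λₙ > 0.
The n=1 mode decays slowest → dominates as t → ∞.
Asymptotic: u ~ c₁ sin(πx/1.024) e^{-λ₁t} with decay rate λ₁ ≈ 4.647.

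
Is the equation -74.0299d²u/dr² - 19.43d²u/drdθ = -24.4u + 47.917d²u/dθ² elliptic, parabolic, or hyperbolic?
Rewriting in standard form: -74.0299d²u/dr² - 19.43d²u/drdθ - 47.917d²u/dθ² + 24.4u = 0. Computing B² - 4AC with A = -74.0299, B = -19.43, C = -47.917: discriminant = -13811.6379732 (negative). Answer: elliptic.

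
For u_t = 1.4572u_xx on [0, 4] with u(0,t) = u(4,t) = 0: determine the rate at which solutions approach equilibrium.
Eigenvalues: λₙ = 1.4572n²π²/4².
First three modes:
  n=1: λ₁ = 1.4572π²/4² ≈ 0.899
  n=2: λ₂ = 5.8288π²/4² ≈ 3.595 (4× faster decay)
  n=3: λ₃ = 13.1148π²/4² ≈ 8.09 (9× faster decay)
As t → ∞, higher modes decay exponentially faster. The n=1 mode dominates: u ~ c₁ sin(πx/4) e^{-λ₁t}.
Decay rate: λ₁ = 1.4572π²/4² ≈ 0.899.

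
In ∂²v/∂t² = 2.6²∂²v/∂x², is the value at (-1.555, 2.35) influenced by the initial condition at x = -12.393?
No. The domain of dependence is [-7.665, 4.555], and -12.393 is outside this interval.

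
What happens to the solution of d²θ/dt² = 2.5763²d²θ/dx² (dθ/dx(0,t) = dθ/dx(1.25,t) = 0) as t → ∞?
θ oscillates about a mean that drifts linearly in t (generically unbounded; no decay). There is no damping, so the nonconstant modes persist as standing waves (energy conserved, no decay). But with Neumann conditions at both ends the constant mode has eigenvalue 0: the spatial mean M(t) of θ satisfies M'' = 0, so M(t) = M(0) + M'(0)·t. Unless the initial velocity has zero mean (∫θ_t(x,0)dx = 0), the solution grows linearly in t (unbounded, though not exponentially); if it does have zero mean, the solution stays bounded and simply oscillates.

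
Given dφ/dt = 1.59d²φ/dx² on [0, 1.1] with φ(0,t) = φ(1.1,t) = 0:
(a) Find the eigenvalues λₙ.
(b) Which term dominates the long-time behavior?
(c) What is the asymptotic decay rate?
Eigenvalues: λₙ = 1.59n²π²/1.1².
First three modes:
  n=1: λ₁ = 1.59π²/1.1² ≈ 12.969
  n=2: λ₂ = 6.36π²/1.1² ≈ 51.877 (4× faster decay)
  n=3: λ₃ = 14.31π²/1.1² ≈ 116.722 (9× faster decay)
As t → ∞, higher modes decay exponentially faster. The n=1 mode dominates: φ ~ c₁ sin(πx/1.1) e^{-λ₁t}.
Decay rate: λ₁ = 1.59π²/1.1² ≈ 12.969.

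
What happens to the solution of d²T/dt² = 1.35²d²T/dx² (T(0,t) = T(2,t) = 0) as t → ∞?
T oscillates (no decay). Energy is conserved; the solution oscillates indefinitely as standing waves.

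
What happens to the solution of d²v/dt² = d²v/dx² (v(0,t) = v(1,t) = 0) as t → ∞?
v oscillates (no decay). Energy is conserved; the solution oscillates indefinitely as standing waves.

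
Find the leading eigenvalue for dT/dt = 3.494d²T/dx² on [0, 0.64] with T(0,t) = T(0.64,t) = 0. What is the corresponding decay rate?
Eigenvalues: λₙ = 3.494n²π²/0.64².
First three modes:
  n=1: λ₁ = 3.494π²/0.64² ≈ 84.19
  n=2: λ₂ = 13.976π²/0.64² ≈ 336.762 (4× faster decay)
  n=3: λ₃ = 31.446π²/0.64² ≈ 757.714 (9× faster decay)
As t → ∞, higher modes decay exponentially faster. The n=1 mode dominates: T ~ c₁ sin(πx/0.64) e^{-λ₁t}.
Decay rate: λ₁ = 3.494π²/0.64² ≈ 84.19.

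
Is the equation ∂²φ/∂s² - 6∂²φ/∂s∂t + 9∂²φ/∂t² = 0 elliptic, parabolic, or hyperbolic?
Computing B² - 4AC with A = 1, B = -6, C = 9: discriminant = 0 (zero). Answer: parabolic.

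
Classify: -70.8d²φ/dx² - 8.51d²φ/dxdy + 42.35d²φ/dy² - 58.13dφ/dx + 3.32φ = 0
Hyperbolic (discriminant = 12065.9401).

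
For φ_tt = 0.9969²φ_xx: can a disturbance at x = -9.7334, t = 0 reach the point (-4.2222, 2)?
No. The domain of dependence is [-6.216, -2.2284], and -9.7334 is outside this interval.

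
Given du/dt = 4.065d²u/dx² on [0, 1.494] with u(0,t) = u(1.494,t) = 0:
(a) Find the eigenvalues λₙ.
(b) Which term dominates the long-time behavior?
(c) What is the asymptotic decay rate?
Eigenvalues: λₙ = 4.065n²π²/1.494².
First three modes:
  n=1: λ₁ = 4.065π²/1.494² ≈ 17.975
  n=2: λ₂ = 16.26π²/1.494² ≈ 71.898 (4× faster decay)
  n=3: λ₃ = 36.585π²/1.494² ≈ 161.771 (9× faster decay)
As t → ∞, higher modes decay exponentially faster. The n=1 mode dominates: u ~ c₁ sin(πx/1.494) e^{-λ₁t}.
Decay rate: λ₁ = 4.065π²/1.494² ≈ 17.975.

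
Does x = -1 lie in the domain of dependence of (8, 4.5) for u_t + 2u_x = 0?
Yes. The characteristic through (8, 4.5) passes through x = -1.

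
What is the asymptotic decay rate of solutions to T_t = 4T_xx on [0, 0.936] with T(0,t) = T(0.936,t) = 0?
Eigenvalues: λₙ = 4n²π²/0.936².
First three modes:
  n=1: λ₁ = 4π²/0.936² ≈ 45.062
  n=2: λ₂ = 16π²/0.936² ≈ 180.247 (4× faster decay)
  n=3: λ₃ = 36π²/0.936² ≈ 405.556 (9× faster decay)
As t → ∞, higher modes decay exponentially faster. The n=1 mode dominates: T ~ c₁ sin(πx/0.936) e^{-λ₁t}.
Decay rate: λ₁ = 4π²/0.936² ≈ 45.062.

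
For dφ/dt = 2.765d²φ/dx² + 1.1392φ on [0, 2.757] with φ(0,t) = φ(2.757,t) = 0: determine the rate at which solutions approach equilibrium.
Eigenvalues: λₙ = 2.765n²π²/2.757² - 1.1392.
First three modes:
  n=1: λ₁ = 2.765π²/2.757² - 1.1392 ≈ 2.451
  n=2: λ₂ = 11.06π²/2.757² - 1.1392 ≈ 13.222
  n=3: λ₃ = 24.885π²/2.757² - 1.1392 ≈ 31.173
Since 2.765π²/2.757² ≈ 3.59 > 1.1392, all λₙ > 0.
The n=1 mode decays slowest → dominates as t → ∞.
Asymptotic: φ ~ c₁ sin(πx/2.757) e^{-λ₁t} with decay rate λ₁ ≈ 2.451.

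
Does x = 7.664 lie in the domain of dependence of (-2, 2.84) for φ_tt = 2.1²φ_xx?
No. The domain of dependence is [-7.964, 3.964], and 7.664 is outside this interval.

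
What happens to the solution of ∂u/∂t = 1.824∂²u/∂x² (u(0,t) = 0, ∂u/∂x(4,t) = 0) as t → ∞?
u → 0. Heat escapes through the Dirichlet boundary.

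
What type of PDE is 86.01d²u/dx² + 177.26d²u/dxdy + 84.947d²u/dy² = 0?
With A = 86.01, B = 177.26, C = 84.947, the discriminant is 2195.94172. This is a hyperbolic PDE.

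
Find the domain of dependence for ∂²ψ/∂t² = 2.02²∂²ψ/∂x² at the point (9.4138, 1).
Domain of dependence: [7.3938, 11.4338]. Signals travel at speed 2.02, so data within |x - 9.4138| ≤ 2.02·1 = 2.02 can reach the point.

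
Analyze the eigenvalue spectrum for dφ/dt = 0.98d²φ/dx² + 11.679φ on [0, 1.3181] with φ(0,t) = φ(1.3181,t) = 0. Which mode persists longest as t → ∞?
Eigenvalues: λₙ = 0.98n²π²/1.3181² - 11.679.
First three modes:
  n=1: λ₁ = 0.98π²/1.3181² - 11.679 ≈ -6.112
  n=2: λ₂ = 3.92π²/1.3181² - 11.679 ≈ 10.589
  n=3: λ₃ = 8.82π²/1.3181² - 11.679 ≈ 38.425
Since 0.98π²/1.3181² ≈ 5.567 < 11.679, λ₁ < 0.
The n=1 mode grows fastest (−λₙ is largest for n=1) → dominates.
Asymptotic: φ ~ c₁ sin(πx/1.3181) e^{6.112t} (exponential growth at rate −λ₁ ≈ 6.112).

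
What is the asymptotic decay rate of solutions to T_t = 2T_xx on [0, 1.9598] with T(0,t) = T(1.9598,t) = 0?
Eigenvalues: λₙ = 2n²π²/1.9598².
First three modes:
  n=1: λ₁ = 2π²/1.9598² ≈ 5.139
  n=2: λ₂ = 8π²/1.9598² ≈ 20.557 (4× faster decay)
  n=3: λ₃ = 18π²/1.9598² ≈ 46.254 (9× faster decay)
As t → ∞, higher modes decay exponentially faster. The n=1 mode dominates: T ~ c₁ sin(πx/1.9598) e^{-λ₁t}.
Decay rate: λ₁ = 2π²/1.9598² ≈ 5.139.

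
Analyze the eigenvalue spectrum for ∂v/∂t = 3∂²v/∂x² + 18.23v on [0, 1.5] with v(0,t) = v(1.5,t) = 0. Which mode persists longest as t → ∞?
Eigenvalues: λₙ = 3n²π²/1.5² - 18.23.
First three modes:
  n=1: λ₁ = 3π²/1.5² - 18.23 ≈ -5.071
  n=2: λ₂ = 12π²/1.5² - 18.23 ≈ 34.408
  n=3: λ₃ = 27π²/1.5² - 18.23 ≈ 100.205
Since 3π²/1.5² ≈ 13.159 < 18.23, λ₁ < 0.
The n=1 mode grows fastest (−λₙ is largest for n=1) → dominates.
Asymptotic: v ~ c₁ sin(πx/1.5) e^{5.071t} (exponential growth at rate −λ₁ ≈ 5.071).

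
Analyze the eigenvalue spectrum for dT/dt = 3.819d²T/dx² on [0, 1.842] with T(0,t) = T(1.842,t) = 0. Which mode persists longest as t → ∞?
Eigenvalues: λₙ = 3.819n²π²/1.842².
First three modes:
  n=1: λ₁ = 3.819π²/1.842² ≈ 11.109
  n=2: λ₂ = 15.276π²/1.842² ≈ 44.436 (4× faster decay)
  n=3: λ₃ = 34.371π²/1.842² ≈ 99.98 (9× faster decay)
As t → ∞, higher modes decay exponentially faster. The n=1 mode dominates: T ~ c₁ sin(πx/1.842) e^{-λ₁t}.
Decay rate: λ₁ = 3.819π²/1.842² ≈ 11.109.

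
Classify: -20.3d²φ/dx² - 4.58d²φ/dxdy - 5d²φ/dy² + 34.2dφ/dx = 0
Elliptic (discriminant = -385.0236).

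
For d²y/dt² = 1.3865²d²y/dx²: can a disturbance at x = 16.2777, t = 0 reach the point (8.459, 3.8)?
No. The domain of dependence is [3.1903, 13.7277], and 16.2777 is outside this interval.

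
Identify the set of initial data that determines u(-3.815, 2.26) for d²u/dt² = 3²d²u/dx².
Domain of dependence: [-10.595, 2.965]. Signals travel at speed 3, so data within |x - -3.815| ≤ 3·2.26 = 6.78 can reach the point.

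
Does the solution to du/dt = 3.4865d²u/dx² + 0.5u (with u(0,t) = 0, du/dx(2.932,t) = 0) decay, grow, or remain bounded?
u → 0. Diffusion dominates reaction (r=0.5 < κπ²/(4L²)≈1); solution decays.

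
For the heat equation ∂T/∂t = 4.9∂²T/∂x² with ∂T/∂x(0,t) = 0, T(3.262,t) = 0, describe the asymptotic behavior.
T → 0. Heat escapes through the Dirichlet boundary.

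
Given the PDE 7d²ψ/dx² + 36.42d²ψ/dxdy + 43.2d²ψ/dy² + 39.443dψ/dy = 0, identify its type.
The second-order coefficients are A = 7, B = 36.42, C = 43.2. Since B² - 4AC = 116.8164 > 0, this is a hyperbolic PDE.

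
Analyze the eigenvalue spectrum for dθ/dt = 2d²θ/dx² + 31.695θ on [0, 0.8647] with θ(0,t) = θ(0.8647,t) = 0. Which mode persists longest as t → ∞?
Eigenvalues: λₙ = 2n²π²/0.8647² - 31.695.
First three modes:
  n=1: λ₁ = 2π²/0.8647² - 31.695 ≈ -5.295
  n=2: λ₂ = 8π²/0.8647² - 31.695 ≈ 73.904
  n=3: λ₃ = 18π²/0.8647² - 31.695 ≈ 205.902
Since 2π²/0.8647² ≈ 26.4 < 31.695, λ₁ < 0.
The n=1 mode grows fastest (−λₙ is largest for n=1) → dominates.
Asymptotic: θ ~ c₁ sin(πx/0.8647) e^{5.295t} (exponential growth at rate −λ₁ ≈ 5.295).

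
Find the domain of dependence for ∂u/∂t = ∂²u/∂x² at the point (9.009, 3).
The entire real line. The heat equation has infinite propagation speed: any initial disturbance instantly affects all points (though exponentially small far away).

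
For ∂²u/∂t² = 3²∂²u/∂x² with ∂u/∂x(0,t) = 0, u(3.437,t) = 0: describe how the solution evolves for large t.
u oscillates (no decay). Energy is conserved; the solution oscillates indefinitely as standing waves.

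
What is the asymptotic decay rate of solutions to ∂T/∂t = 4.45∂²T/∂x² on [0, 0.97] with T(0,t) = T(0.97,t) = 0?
Eigenvalues: λₙ = 4.45n²π²/0.97².
First three modes:
  n=1: λ₁ = 4.45π²/0.97² ≈ 46.678
  n=2: λ₂ = 17.8π²/0.97² ≈ 186.714 (4× faster decay)
  n=3: λ₃ = 40.05π²/0.97² ≈ 420.106 (9× faster decay)
As t → ∞, higher modes decay exponentially faster. The n=1 mode dominates: T ~ c₁ sin(πx/0.97) e^{-λ₁t}.
Decay rate: λ₁ = 4.45π²/0.97² ≈ 46.678.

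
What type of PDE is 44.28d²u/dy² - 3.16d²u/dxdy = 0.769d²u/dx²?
Rewriting in standard form: -0.769d²u/dx² - 3.16d²u/dxdy + 44.28d²u/dy² = 0. With A = -0.769, B = -3.16, C = 44.28, the discriminant is 146.19088. This is a hyperbolic PDE.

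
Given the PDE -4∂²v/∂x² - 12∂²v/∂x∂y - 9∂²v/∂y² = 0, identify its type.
The second-order coefficients are A = -4, B = -12, C = -9. Since B² - 4AC = 0 = 0, this is a parabolic PDE.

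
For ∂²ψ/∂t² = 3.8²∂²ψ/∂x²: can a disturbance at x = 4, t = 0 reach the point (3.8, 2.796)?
Yes. The domain of dependence is [-6.8248, 14.4248], and 4 ∈ [-6.8248, 14.4248].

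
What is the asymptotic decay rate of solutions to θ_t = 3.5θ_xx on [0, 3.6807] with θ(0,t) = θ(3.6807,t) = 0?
Eigenvalues: λₙ = 3.5n²π²/3.6807².
First three modes:
  n=1: λ₁ = 3.5π²/3.6807² ≈ 2.55
  n=2: λ₂ = 14π²/3.6807² ≈ 10.199 (4× faster decay)
  n=3: λ₃ = 31.5π²/3.6807² ≈ 22.948 (9× faster decay)
As t → ∞, higher modes decay exponentially faster. The n=1 mode dominates: θ ~ c₁ sin(πx/3.6807) e^{-λ₁t}.
Decay rate: λ₁ = 3.5π²/3.6807² ≈ 2.55.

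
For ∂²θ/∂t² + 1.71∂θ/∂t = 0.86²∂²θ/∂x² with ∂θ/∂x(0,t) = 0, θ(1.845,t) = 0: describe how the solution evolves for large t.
θ → 0. Damping (γ=1.71) dissipates energy; oscillations decay exponentially.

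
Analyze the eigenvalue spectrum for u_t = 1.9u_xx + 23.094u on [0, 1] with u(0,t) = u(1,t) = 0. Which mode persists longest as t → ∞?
Eigenvalues: λₙ = 1.9n²π²/1² - 23.094.
First three modes:
  n=1: λ₁ = 1.9π² - 23.094 ≈ -4.342
  n=2: λ₂ = 7.6π² - 23.094 ≈ 51.915
  n=3: λ₃ = 17.1π² - 23.094 ≈ 145.676
Since 1.9π² ≈ 18.752 < 23.094, λ₁ < 0.
The n=1 mode grows fastest (−λₙ is largest for n=1) → dominates.
Asymptotic: u ~ c₁ sin(πx/1) e^{4.342t} (exponential growth at rate −λ₁ ≈ 4.342).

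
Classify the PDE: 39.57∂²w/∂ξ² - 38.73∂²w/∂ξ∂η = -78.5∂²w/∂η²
Rewriting in standard form: 39.57∂²w/∂ξ² - 38.73∂²w/∂ξ∂η + 78.5∂²w/∂η² = 0. A = 39.57, B = -38.73, C = 78.5. Discriminant B² - 4AC = -10924.9671. Since -10924.9671 < 0, elliptic.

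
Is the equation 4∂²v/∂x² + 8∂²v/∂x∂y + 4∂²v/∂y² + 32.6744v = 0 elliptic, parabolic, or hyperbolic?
Computing B² - 4AC with A = 4, B = 8, C = 4: discriminant = 0 (zero). Answer: parabolic.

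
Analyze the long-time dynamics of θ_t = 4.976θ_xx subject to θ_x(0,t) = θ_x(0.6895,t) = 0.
Long-time behavior: θ → constant (steady state). Heat is conserved (no flux at boundaries); solution approaches the spatial average.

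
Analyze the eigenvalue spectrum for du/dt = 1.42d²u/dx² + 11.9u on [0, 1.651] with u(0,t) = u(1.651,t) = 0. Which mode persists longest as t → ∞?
Eigenvalues: λₙ = 1.42n²π²/1.651² - 11.9.
First three modes:
  n=1: λ₁ = 1.42π²/1.651² - 11.9 ≈ -6.758
  n=2: λ₂ = 5.68π²/1.651² - 11.9 ≈ 8.666
  n=3: λ₃ = 12.78π²/1.651² - 11.9 ≈ 34.374
Since 1.42π²/1.651² ≈ 5.142 < 11.9, λ₁ < 0.
The n=1 mode grows fastest (−λₙ is largest for n=1) → dominates.
Asymptotic: u ~ c₁ sin(πx/1.651) e^{6.758t} (exponential growth at rate −λ₁ ≈ 6.758).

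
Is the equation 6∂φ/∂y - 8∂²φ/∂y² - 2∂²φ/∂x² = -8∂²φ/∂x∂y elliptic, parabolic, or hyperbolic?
Rewriting in standard form: -2∂²φ/∂x² + 8∂²φ/∂x∂y - 8∂²φ/∂y² + 6∂φ/∂y = 0. Computing B² - 4AC with A = -2, B = 8, C = -8: discriminant = 0 (zero). Answer: parabolic.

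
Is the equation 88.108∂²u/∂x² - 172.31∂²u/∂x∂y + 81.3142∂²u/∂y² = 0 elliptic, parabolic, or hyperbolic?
Computing B² - 4AC with A = 88.108, B = -172.31, C = 81.3142: discriminant = 1033.0099656 (positive). Answer: hyperbolic.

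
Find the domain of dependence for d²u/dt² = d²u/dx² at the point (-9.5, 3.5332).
Domain of dependence: [-13.0332, -5.9668]. Signals travel at speed 1, so data within |x - -9.5| ≤ 1·3.5332 = 3.5332 can reach the point.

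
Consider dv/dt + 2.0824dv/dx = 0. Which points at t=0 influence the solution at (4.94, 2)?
A single point: x = 0.7752. The characteristic through (4.94, 2) is x - 2.0824t = const, so x = 4.94 - 2.0824·2 = 0.7752.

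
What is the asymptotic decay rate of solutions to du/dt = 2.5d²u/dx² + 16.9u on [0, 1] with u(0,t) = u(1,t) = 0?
Eigenvalues: λₙ = 2.5n²π²/1² - 16.9.
First three modes:
  n=1: λ₁ = 2.5π² - 16.9 ≈ 7.774
  n=2: λ₂ = 10π² - 16.9 ≈ 81.796
  n=3: λ₃ = 22.5π² - 16.9 ≈ 205.166
Since 2.5π² ≈ 24.674 > 16.9, all λₙ > 0.
The n=1 mode decays slowest → dominates as t → ∞.
Asymptotic: u ~ c₁ sin(πx/1) e^{-λ₁t} with decay rate λ₁ ≈ 7.774.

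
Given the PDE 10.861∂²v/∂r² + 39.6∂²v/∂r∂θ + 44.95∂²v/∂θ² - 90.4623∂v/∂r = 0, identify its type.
The second-order coefficients are A = 10.861, B = 39.6, C = 44.95. Since B² - 4AC = -384.6478 < 0, this is an elliptic PDE.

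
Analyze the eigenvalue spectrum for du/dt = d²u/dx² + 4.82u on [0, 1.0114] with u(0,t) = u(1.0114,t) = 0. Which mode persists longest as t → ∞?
Eigenvalues: λₙ = n²π²/1.0114² - 4.82.
First three modes:
  n=1: λ₁ = π²/1.0114² - 4.82 ≈ 4.828
  n=2: λ₂ = 4π²/1.0114² - 4.82 ≈ 33.773
  n=3: λ₃ = 9π²/1.0114² - 4.82 ≈ 82.015
Since π²/1.0114² ≈ 9.648 > 4.82, all λₙ > 0.
The n=1 mode decays slowest → dominates as t → ∞.
Asymptotic: u ~ c₁ sin(πx/1.0114) e^{-λ₁t} with decay rate λ₁ ≈ 4.828.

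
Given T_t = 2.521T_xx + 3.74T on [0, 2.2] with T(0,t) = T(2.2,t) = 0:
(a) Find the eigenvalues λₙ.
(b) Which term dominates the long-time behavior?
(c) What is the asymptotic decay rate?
Eigenvalues: λₙ = 2.521n²π²/2.2² - 3.74.
First three modes:
  n=1: λ₁ = 2.521π²/2.2² - 3.74 ≈ 1.401
  n=2: λ₂ = 10.084π²/2.2² - 3.74 ≈ 16.823
  n=3: λ₃ = 22.689π²/2.2² - 3.74 ≈ 42.527
Since 2.521π²/2.2² ≈ 5.141 > 3.74, all λₙ > 0.
The n=1 mode decays slowest → dominates as t → ∞.
Asymptotic: T ~ c₁ sin(πx/2.2) e^{-λ₁t} with decay rate λ₁ ≈ 1.401.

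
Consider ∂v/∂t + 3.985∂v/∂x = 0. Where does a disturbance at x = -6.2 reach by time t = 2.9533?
At x = 5.5689005. The characteristic carries data from (-6.2, 0) to (5.5689005, 2.9533).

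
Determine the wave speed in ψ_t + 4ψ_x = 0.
Speed = 4. Information travels along x - 4t = const (rightward).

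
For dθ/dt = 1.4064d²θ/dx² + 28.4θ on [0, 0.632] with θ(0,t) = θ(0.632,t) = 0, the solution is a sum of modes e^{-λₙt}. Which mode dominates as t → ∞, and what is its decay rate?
Eigenvalues: λₙ = 1.4064n²π²/0.632² - 28.4.
First three modes:
  n=1: λ₁ = 1.4064π²/0.632² - 28.4 ≈ 6.352
  n=2: λ₂ = 5.6256π²/0.632² - 28.4 ≈ 110.606
  n=3: λ₃ = 12.6576π²/0.632² - 28.4 ≈ 284.364
Since 1.4064π²/0.632² ≈ 34.752 > 28.4, all λₙ > 0.
The n=1 mode decays slowest → dominates as t → ∞.
Asymptotic: θ ~ c₁ sin(πx/0.632) e^{-λ₁t} with decay rate λ₁ ≈ 6.352.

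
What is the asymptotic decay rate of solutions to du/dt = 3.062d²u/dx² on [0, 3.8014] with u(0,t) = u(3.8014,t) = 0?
Eigenvalues: λₙ = 3.062n²π²/3.8014².
First three modes:
  n=1: λ₁ = 3.062π²/3.8014² ≈ 2.091
  n=2: λ₂ = 12.248π²/3.8014² ≈ 8.365 (4× faster decay)
  n=3: λ₃ = 27.558π²/3.8014² ≈ 18.822 (9× faster decay)
As t → ∞, higher modes decay exponentially faster. The n=1 mode dominates: u ~ c₁ sin(πx/3.8014) e^{-λ₁t}.
Decay rate: λ₁ = 3.062π²/3.8014² ≈ 2.091.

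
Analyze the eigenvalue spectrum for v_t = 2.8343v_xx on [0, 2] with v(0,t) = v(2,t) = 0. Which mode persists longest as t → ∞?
Eigenvalues: λₙ = 2.8343n²π²/2².
First three modes:
  n=1: λ₁ = 2.8343π²/2² ≈ 6.993
  n=2: λ₂ = 11.3372π²/2² ≈ 27.973 (4× faster decay)
  n=3: λ₃ = 25.5087π²/2² ≈ 62.94 (9× faster decay)
As t → ∞, higher modes decay exponentially faster. The n=1 mode dominates: v ~ c₁ sin(πx/2) e^{-λ₁t}.
Decay rate: λ₁ = 2.8343π²/2² ≈ 6.993.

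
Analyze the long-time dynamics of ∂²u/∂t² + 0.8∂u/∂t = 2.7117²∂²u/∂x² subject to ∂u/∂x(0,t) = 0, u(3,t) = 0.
Long-time behavior: u → 0. Damping (γ=0.8) dissipates energy; oscillations decay exponentially.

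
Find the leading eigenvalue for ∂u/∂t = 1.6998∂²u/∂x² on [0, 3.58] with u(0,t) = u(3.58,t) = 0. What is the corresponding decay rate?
Eigenvalues: λₙ = 1.6998n²π²/3.58².
First three modes:
  n=1: λ₁ = 1.6998π²/3.58² ≈ 1.309
  n=2: λ₂ = 6.7992π²/3.58² ≈ 5.236 (4× faster decay)
  n=3: λ₃ = 15.2982π²/3.58² ≈ 11.781 (9× faster decay)
As t → ∞, higher modes decay exponentially faster. The n=1 mode dominates: u ~ c₁ sin(πx/3.58) e^{-λ₁t}.
Decay rate: λ₁ = 1.6998π²/3.58² ≈ 1.309.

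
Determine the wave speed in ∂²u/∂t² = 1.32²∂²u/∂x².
Speed = 1.32. Information travels along characteristics x = x₀ ± 1.32t.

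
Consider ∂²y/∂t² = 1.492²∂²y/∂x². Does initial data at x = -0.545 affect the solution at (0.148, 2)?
Yes. The domain of dependence is [-2.836, 3.132], and -0.545 ∈ [-2.836, 3.132].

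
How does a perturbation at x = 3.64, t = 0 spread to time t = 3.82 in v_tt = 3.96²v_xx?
Domain of influence: [-11.4872, 18.7672]. Data at x = 3.64 spreads outward at speed 3.96.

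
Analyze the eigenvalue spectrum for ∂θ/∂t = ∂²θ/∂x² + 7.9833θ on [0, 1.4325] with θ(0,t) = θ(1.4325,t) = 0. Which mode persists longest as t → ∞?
Eigenvalues: λₙ = n²π²/1.4325² - 7.9833.
First three modes:
  n=1: λ₁ = π²/1.4325² - 7.9833 ≈ -3.174
  n=2: λ₂ = 4π²/1.4325² - 7.9833 ≈ 11.255
  n=3: λ₃ = 9π²/1.4325² - 7.9833 ≈ 35.303
Since π²/1.4325² ≈ 4.81 < 7.9833, λ₁ < 0.
The n=1 mode grows fastest (−λₙ is largest for n=1) → dominates.
Asymptotic: θ ~ c₁ sin(πx/1.4325) e^{3.174t} (exponential growth at rate −λ₁ ≈ 3.174).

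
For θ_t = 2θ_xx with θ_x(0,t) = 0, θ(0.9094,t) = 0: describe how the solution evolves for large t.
θ → 0. Heat escapes through the Dirichlet boundary.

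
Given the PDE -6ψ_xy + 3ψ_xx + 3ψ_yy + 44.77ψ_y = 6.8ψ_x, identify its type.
Rewriting in standard form: 3ψ_xx - 6ψ_xy + 3ψ_yy - 6.8ψ_x + 44.77ψ_y = 0. The second-order coefficients are A = 3, B = -6, C = 3. Since B² - 4AC = 0 = 0, this is a parabolic PDE.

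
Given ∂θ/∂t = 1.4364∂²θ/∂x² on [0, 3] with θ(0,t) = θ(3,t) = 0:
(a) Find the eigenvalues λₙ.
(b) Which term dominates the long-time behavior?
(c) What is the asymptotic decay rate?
Eigenvalues: λₙ = 1.4364n²π²/3².
First three modes:
  n=1: λ₁ = 1.4364π²/3² ≈ 1.575
  n=2: λ₂ = 5.7456π²/3² ≈ 6.301 (4× faster decay)
  n=3: λ₃ = 12.9276π²/3² ≈ 14.177 (9× faster decay)
As t → ∞, higher modes decay exponentially faster. The n=1 mode dominates: θ ~ c₁ sin(πx/3) e^{-λ₁t}.
Decay rate: λ₁ = 1.4364π²/3² ≈ 1.575.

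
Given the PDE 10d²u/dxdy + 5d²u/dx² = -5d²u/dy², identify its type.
Rewriting in standard form: 5d²u/dx² + 10d²u/dxdy + 5d²u/dy² = 0. The second-order coefficients are A = 5, B = 10, C = 5. Since B² - 4AC = 0 = 0, this is a parabolic PDE.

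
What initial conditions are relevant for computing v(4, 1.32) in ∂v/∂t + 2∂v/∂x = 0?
A single point: x = 1.36. The characteristic through (4, 1.32) is x - 2t = const, so x = 4 - 2·1.32 = 1.36.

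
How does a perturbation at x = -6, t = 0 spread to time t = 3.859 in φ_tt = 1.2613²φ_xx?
Domain of influence: [-10.8673567, -1.1326433]. Data at x = -6 spreads outward at speed 1.2613.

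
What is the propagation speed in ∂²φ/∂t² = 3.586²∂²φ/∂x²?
Speed = 3.586. Information travels along characteristics x = x₀ ± 3.586t.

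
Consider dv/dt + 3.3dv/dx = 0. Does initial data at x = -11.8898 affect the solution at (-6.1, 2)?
No. Only data at x = -12.7 affects (-6.1, 2). Advection has one-way propagation along characteristics.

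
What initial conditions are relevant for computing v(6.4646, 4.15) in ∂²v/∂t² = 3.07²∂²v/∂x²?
Domain of dependence: [-6.2759, 19.2051]. Signals travel at speed 3.07, so data within |x - 6.4646| ≤ 3.07·4.15 = 12.7405 can reach the point.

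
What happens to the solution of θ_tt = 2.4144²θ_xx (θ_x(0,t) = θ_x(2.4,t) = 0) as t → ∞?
θ oscillates about a mean that drifts linearly in t (generically unbounded; no decay). There is no damping, so the nonconstant modes persist as standing waves (energy conserved, no decay). But with Neumann conditions at both ends the constant mode has eigenvalue 0: the spatial mean M(t) of θ satisfies M'' = 0, so M(t) = M(0) + M'(0)·t. Unless the initial velocity has zero mean (∫θ_t(x,0)dx = 0), the solution grows linearly in t (unbounded, though not exponentially); if it does have zero mean, the solution stays bounded and simply oscillates.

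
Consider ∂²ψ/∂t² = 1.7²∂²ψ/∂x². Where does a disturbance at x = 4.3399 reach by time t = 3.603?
Domain of influence: [-1.7852, 10.465]. Data at x = 4.3399 spreads outward at speed 1.7.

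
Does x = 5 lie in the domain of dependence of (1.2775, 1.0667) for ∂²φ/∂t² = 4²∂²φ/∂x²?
Yes. The domain of dependence is [-2.9893, 5.5443], and 5 ∈ [-2.9893, 5.5443].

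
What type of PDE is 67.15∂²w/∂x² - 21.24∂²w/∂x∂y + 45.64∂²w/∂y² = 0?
With A = 67.15, B = -21.24, C = 45.64, the discriminant is -11807.7664. This is an elliptic PDE.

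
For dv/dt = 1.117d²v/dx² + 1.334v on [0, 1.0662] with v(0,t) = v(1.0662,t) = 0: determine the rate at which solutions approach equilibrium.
Eigenvalues: λₙ = 1.117n²π²/1.0662² - 1.334.
First three modes:
  n=1: λ₁ = 1.117π²/1.0662² - 1.334 ≈ 8.364
  n=2: λ₂ = 4.468π²/1.0662² - 1.334 ≈ 37.457
  n=3: λ₃ = 10.053π²/1.0662² - 1.334 ≈ 85.947
Since 1.117π²/1.0662² ≈ 9.698 > 1.334, all λₙ > 0.
The n=1 mode decays slowest → dominates as t → ∞.
Asymptotic: v ~ c₁ sin(πx/1.0662) e^{-λ₁t} with decay rate λ₁ ≈ 8.364.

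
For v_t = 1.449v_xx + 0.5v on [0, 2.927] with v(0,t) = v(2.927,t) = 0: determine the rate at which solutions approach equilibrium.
Eigenvalues: λₙ = 1.449n²π²/2.927² - 0.5.
First three modes:
  n=1: λ₁ = 1.449π²/2.927² - 0.5 ≈ 1.169
  n=2: λ₂ = 5.796π²/2.927² - 0.5 ≈ 6.177
  n=3: λ₃ = 13.041π²/2.927² - 0.5 ≈ 14.523
Since 1.449π²/2.927² ≈ 1.669 > 0.5, all λₙ > 0.
The n=1 mode decays slowest → dominates as t → ∞.
Asymptotic: v ~ c₁ sin(πx/2.927) e^{-λ₁t} with decay rate λ₁ ≈ 1.169.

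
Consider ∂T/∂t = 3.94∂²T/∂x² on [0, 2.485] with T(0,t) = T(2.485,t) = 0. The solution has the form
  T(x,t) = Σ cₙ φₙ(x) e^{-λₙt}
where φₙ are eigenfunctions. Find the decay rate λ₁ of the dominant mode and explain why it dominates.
Eigenvalues: λₙ = 3.94n²π²/2.485².
First three modes:
  n=1: λ₁ = 3.94π²/2.485² ≈ 6.297
  n=2: λ₂ = 15.76π²/2.485² ≈ 25.189 (4× faster decay)
  n=3: λ₃ = 35.46π²/2.485² ≈ 56.674 (9× faster decay)
As t → ∞, higher modes decay exponentially faster. The n=1 mode dominates: T ~ c₁ sin(πx/2.485) e^{-λ₁t}.
Decay rate: λ₁ = 3.94π²/2.485² ≈ 6.297.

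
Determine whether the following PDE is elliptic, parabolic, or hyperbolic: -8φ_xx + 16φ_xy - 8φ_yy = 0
Coefficients: A = -8, B = 16, C = -8. B² - 4AC = 0, which is zero, so the equation is parabolic.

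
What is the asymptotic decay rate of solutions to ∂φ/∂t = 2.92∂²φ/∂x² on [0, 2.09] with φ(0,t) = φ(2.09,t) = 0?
Eigenvalues: λₙ = 2.92n²π²/2.09².
First three modes:
  n=1: λ₁ = 2.92π²/2.09² ≈ 6.598
  n=2: λ₂ = 11.68π²/2.09² ≈ 26.391 (4× faster decay)
  n=3: λ₃ = 26.28π²/2.09² ≈ 59.379 (9× faster decay)
As t → ∞, higher modes decay exponentially faster. The n=1 mode dominates: φ ~ c₁ sin(πx/2.09) e^{-λ₁t}.
Decay rate: λ₁ = 2.92π²/2.09² ≈ 6.598.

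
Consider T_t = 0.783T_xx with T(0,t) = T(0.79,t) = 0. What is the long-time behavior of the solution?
As t → ∞, T → 0. Heat diffuses out through both boundaries.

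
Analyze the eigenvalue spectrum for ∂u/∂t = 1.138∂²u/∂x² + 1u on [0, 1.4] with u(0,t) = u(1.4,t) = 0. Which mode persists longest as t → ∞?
Eigenvalues: λₙ = 1.138n²π²/1.4² - 1.
First three modes:
  n=1: λ₁ = 1.138π²/1.4² - 1 ≈ 4.73
  n=2: λ₂ = 4.552π²/1.4² - 1 ≈ 21.922
  n=3: λ₃ = 10.242π²/1.4² - 1 ≈ 50.574
Since 1.138π²/1.4² ≈ 5.73 > 1, all λₙ > 0.
The n=1 mode decays slowest → dominates as t → ∞.
Asymptotic: u ~ c₁ sin(πx/1.4) e^{-λ₁t} with decay rate λ₁ ≈ 4.73.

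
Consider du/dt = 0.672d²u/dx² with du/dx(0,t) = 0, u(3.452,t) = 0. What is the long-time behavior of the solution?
As t → ∞, u → 0. Heat escapes through the Dirichlet boundary.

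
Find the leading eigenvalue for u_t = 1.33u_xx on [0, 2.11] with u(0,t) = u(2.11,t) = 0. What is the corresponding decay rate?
Eigenvalues: λₙ = 1.33n²π²/2.11².
First three modes:
  n=1: λ₁ = 1.33π²/2.11² ≈ 2.948
  n=2: λ₂ = 5.32π²/2.11² ≈ 11.794 (4× faster decay)
  n=3: λ₃ = 11.97π²/2.11² ≈ 26.536 (9× faster decay)
As t → ∞, higher modes decay exponentially faster. The n=1 mode dominates: u ~ c₁ sin(πx/2.11) e^{-λ₁t}.
Decay rate: λ₁ = 1.33π²/2.11² ≈ 2.948.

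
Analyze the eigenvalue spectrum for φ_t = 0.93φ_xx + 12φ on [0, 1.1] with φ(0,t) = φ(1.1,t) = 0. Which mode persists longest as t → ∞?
Eigenvalues: λₙ = 0.93n²π²/1.1² - 12.
First three modes:
  n=1: λ₁ = 0.93π²/1.1² - 12 ≈ -4.414
  n=2: λ₂ = 3.72π²/1.1² - 12 ≈ 18.343
  n=3: λ₃ = 8.37π²/1.1² - 12 ≈ 56.272
Since 0.93π²/1.1² ≈ 7.586 < 12, λ₁ < 0.
The n=1 mode grows fastest (−λₙ is largest for n=1) → dominates.
Asymptotic: φ ~ c₁ sin(πx/1.1) e^{4.414t} (exponential growth at rate −λ₁ ≈ 4.414).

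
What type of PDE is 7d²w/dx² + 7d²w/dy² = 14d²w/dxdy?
Rewriting in standard form: 7d²w/dx² - 14d²w/dxdy + 7d²w/dy² = 0. With A = 7, B = -14, C = 7, the discriminant is 0. This is a parabolic PDE.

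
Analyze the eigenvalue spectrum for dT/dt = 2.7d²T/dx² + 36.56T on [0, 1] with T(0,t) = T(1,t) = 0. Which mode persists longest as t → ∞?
Eigenvalues: λₙ = 2.7n²π²/1² - 36.56.
First three modes:
  n=1: λ₁ = 2.7π² - 36.56 ≈ -9.912
  n=2: λ₂ = 10.8π² - 36.56 ≈ 70.032
  n=3: λ₃ = 24.3π² - 36.56 ≈ 203.271
Since 2.7π² ≈ 26.648 < 36.56, λ₁ < 0.
The n=1 mode grows fastest (−λₙ is largest for n=1) → dominates.
Asymptotic: T ~ c₁ sin(πx/1) e^{9.912t} (exponential growth at rate −λ₁ ≈ 9.912).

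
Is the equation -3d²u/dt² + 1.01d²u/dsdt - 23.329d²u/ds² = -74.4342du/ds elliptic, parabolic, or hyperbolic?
Rewriting in standard form: -23.329d²u/ds² + 1.01d²u/dsdt - 3d²u/dt² + 74.4342du/ds = 0. Computing B² - 4AC with A = -23.329, B = 1.01, C = -3: discriminant = -278.9279 (negative). Answer: elliptic.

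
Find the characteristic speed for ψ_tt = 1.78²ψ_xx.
Speed = 1.78. Information travels along characteristics x = x₀ ± 1.78t.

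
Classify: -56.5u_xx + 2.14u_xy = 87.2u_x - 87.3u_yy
Rewriting in standard form: -56.5u_xx + 2.14u_xy + 87.3u_yy - 87.2u_x = 0. Hyperbolic (discriminant = 19734.3796).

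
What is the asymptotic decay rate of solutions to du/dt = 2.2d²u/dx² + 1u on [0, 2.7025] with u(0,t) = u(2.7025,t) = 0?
Eigenvalues: λₙ = 2.2n²π²/2.7025² - 1.
First three modes:
  n=1: λ₁ = 2.2π²/2.7025² - 1 ≈ 1.973
  n=2: λ₂ = 8.8π²/2.7025² - 1 ≈ 10.892
  n=3: λ₃ = 19.8π²/2.7025² - 1 ≈ 25.757
Since 2.2π²/2.7025² ≈ 2.973 > 1, all λₙ > 0.
The n=1 mode decays slowest → dominates as t → ∞.
Asymptotic: u ~ c₁ sin(πx/2.7025) e^{-λ₁t} with decay rate λ₁ ≈ 1.973.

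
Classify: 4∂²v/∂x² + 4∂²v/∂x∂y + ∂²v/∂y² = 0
Parabolic (discriminant = 0).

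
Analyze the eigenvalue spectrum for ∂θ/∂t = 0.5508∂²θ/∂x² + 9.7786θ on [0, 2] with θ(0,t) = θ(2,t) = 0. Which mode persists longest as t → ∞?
Eigenvalues: λₙ = 0.5508n²π²/2² - 9.7786.
First three modes:
  n=1: λ₁ = 0.5508π²/2² - 9.7786 ≈ -8.42
  n=2: λ₂ = 2.2032π²/2² - 9.7786 ≈ -4.342
  n=3: λ₃ = 4.9572π²/2² - 9.7786 ≈ 2.453
Since 0.5508π²/2² ≈ 1.359 < 9.7786, λ₁ < 0.
The n=1 mode grows fastest (−λₙ is largest for n=1) → dominates.
Asymptotic: θ ~ c₁ sin(πx/2) e^{8.42t} (exponential growth at rate −λ₁ ≈ 8.42).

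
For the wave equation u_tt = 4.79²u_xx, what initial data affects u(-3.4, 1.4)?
Domain of dependence: [-10.106, 3.306]. Signals travel at speed 4.79, so data within |x - -3.4| ≤ 4.79·1.4 = 6.706 can reach the point.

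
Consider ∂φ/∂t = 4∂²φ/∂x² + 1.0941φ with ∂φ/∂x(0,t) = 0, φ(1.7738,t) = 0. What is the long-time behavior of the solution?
As t → ∞, φ → 0. Diffusion dominates reaction (r=1.0941 < κπ²/(4L²)≈3.14); solution decays.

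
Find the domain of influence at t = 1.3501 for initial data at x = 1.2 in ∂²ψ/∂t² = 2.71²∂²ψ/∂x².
Domain of influence: [-2.458771, 4.858771]. Data at x = 1.2 spreads outward at speed 2.71.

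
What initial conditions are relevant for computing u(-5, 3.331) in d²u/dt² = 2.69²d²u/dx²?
Domain of dependence: [-13.96039, 3.96039]. Signals travel at speed 2.69, so data within |x - -5| ≤ 2.69·3.331 = 8.96039 can reach the point.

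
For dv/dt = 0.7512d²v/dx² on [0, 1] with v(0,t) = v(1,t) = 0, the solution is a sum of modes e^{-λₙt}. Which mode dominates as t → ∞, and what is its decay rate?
Eigenvalues: λₙ = 0.7512n²π².
First three modes:
  n=1: λ₁ = 0.7512π² ≈ 7.414
  n=2: λ₂ = 3.0048π² ≈ 29.656 (4× faster decay)
  n=3: λ₃ = 6.7608π² ≈ 66.726 (9× faster decay)
As t → ∞, higher modes decay exponentially faster. The n=1 mode dominates: v ~ c₁ sin(πx) e^{-λ₁t}.
Decay rate: λ₁ = 0.7512π² ≈ 7.414.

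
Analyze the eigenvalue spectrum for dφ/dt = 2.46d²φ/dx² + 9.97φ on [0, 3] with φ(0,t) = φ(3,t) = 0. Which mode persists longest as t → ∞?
Eigenvalues: λₙ = 2.46n²π²/3² - 9.97.
First three modes:
  n=1: λ₁ = 2.46π²/3² - 9.97 ≈ -7.272
  n=2: λ₂ = 9.84π²/3² - 9.97 ≈ 0.821
  n=3: λ₃ = 22.14π²/3² - 9.97 ≈ 14.309
Since 2.46π²/3² ≈ 2.698 < 9.97, λ₁ < 0.
The n=1 mode grows fastest (−λₙ is largest for n=1) → dominates.
Asymptotic: φ ~ c₁ sin(πx/3) e^{7.272t} (exponential growth at rate −λ₁ ≈ 7.272).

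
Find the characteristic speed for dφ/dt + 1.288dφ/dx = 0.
Speed = 1.288. Information travels along x - 1.288t = const (rightward).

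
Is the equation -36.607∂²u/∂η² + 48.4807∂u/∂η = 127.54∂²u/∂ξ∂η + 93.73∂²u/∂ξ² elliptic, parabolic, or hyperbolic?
Rewriting in standard form: -93.73∂²u/∂ξ² - 127.54∂²u/∂ξ∂η - 36.607∂²u/∂η² + 48.4807∂u/∂η = 0. Computing B² - 4AC with A = -93.73, B = -127.54, C = -36.607: discriminant = 2541.75516 (positive). Answer: hyperbolic.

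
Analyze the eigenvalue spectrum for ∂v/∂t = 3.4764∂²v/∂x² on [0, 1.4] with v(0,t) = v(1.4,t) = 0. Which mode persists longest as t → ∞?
Eigenvalues: λₙ = 3.4764n²π²/1.4².
First three modes:
  n=1: λ₁ = 3.4764π²/1.4² ≈ 17.505
  n=2: λ₂ = 13.9056π²/1.4² ≈ 70.022 (4× faster decay)
  n=3: λ₃ = 31.2876π²/1.4² ≈ 157.549 (9× faster decay)
As t → ∞, higher modes decay exponentially faster. The n=1 mode dominates: v ~ c₁ sin(πx/1.4) e^{-λ₁t}.
Decay rate: λ₁ = 3.4764π²/1.4² ≈ 17.505.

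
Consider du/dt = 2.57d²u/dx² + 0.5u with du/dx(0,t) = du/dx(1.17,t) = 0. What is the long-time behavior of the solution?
As t → ∞, u grows unboundedly. With Neumann BCs the constant mode has diffusion eigenvalue 0, so any r > 0 makes it grow like e^(0.5t); solution grows exponentially.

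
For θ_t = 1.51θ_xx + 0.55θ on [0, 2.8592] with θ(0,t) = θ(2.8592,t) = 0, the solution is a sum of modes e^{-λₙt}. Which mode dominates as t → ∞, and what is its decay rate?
Eigenvalues: λₙ = 1.51n²π²/2.8592² - 0.55.
First three modes:
  n=1: λ₁ = 1.51π²/2.8592² - 0.55 ≈ 1.273
  n=2: λ₂ = 6.04π²/2.8592² - 0.55 ≈ 6.742
  n=3: λ₃ = 13.59π²/2.8592² - 0.55 ≈ 15.857
Since 1.51π²/2.8592² ≈ 1.823 > 0.55, all λₙ > 0.
The n=1 mode decays slowest → dominates as t → ∞.
Asymptotic: θ ~ c₁ sin(πx/2.8592) e^{-λ₁t} with decay rate λ₁ ≈ 1.273.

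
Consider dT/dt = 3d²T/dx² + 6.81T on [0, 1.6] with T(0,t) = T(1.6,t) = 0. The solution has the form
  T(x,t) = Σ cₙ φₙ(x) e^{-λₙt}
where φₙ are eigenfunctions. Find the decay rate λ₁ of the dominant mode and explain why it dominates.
Eigenvalues: λₙ = 3n²π²/1.6² - 6.81.
First three modes:
  n=1: λ₁ = 3π²/1.6² - 6.81 ≈ 4.756
  n=2: λ₂ = 12π²/1.6² - 6.81 ≈ 39.454
  n=3: λ₃ = 27π²/1.6² - 6.81 ≈ 97.283
Since 3π²/1.6² ≈ 11.566 > 6.81, all λₙ > 0.
The n=1 mode decays slowest → dominates as t → ∞.
Asymptotic: T ~ c₁ sin(πx/1.6) e^{-λ₁t} with decay rate λ₁ ≈ 4.756.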